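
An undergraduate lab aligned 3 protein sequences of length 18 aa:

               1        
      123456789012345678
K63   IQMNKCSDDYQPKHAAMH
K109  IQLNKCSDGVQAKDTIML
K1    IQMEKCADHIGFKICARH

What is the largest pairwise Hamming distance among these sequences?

12

Pairwise Hamming distances:
  K63 vs K109: 8
  K63 vs K1: 9
  K109 vs K1: 12
The largest is 12, between K109 and K1.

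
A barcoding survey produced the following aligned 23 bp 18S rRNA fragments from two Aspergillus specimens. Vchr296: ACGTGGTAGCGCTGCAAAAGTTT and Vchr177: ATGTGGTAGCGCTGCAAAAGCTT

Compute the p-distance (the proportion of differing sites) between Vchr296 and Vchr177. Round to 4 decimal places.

Mismatches occur at site 2 (C↔T), site 21 (T↔C).
There are 2 differences over 23 sites, so p = 2/23 = 0.0870.

0.0870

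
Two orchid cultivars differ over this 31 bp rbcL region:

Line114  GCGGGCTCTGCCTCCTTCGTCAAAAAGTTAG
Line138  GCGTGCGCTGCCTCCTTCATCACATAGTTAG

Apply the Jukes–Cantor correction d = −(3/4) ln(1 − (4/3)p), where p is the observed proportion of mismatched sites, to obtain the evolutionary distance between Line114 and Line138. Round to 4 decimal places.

The sequences differ at positions 4 (G/T), 7 (T/G), 19 (G/A), 23 (A/C), 25 (A/T).
p = 5/31 = 0.161290.
d = −0.75 · ln(1 − (4/3)·0.161290) = −0.75 · ln(0.784947) = −0.75 · (-0.242139) = 0.1816.

0.1816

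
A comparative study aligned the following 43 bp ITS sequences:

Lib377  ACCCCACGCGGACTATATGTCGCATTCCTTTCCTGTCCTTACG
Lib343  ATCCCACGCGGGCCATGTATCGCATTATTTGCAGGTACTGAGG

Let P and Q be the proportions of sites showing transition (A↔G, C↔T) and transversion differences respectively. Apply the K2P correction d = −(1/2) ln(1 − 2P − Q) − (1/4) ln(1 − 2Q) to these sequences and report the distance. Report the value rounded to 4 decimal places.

0.3900

Differing sites — 2:C/T (Ti); 12:A/G (Ti); 14:T/C (Ti); 17:A/G (Ti); 19:G/A (Ti); 27:C/A (Tv); 28:C/T (Ti); 31:T/G (Tv); 33:C/A (Tv); 34:T/G (Tv); 37:C/A (Tv); 40:T/G (Tv); 42:C/G (Tv).
Of the 13 differences, 6 transitions and 7 transversions over 43 sites: P = 6/43 = 0.139535, Q = 7/43 = 0.162791.
d = −0.5·ln(0.558139) − 0.25·ln(0.674418) = −0.5·(-0.583147) − 0.25·(-0.393905) = 0.3900.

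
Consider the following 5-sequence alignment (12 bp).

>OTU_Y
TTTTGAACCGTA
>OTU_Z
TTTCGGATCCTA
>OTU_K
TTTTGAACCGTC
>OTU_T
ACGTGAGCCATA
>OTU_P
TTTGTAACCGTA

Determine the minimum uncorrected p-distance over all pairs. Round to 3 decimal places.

Pairwise Hamming distances:
  OTU_Y vs OTU_Z: 4
  OTU_Y vs OTU_K: 1
  OTU_Y vs OTU_T: 5
  OTU_Y vs OTU_P: 2
  OTU_Z vs OTU_K: 5
  OTU_Z vs OTU_T: 8
  OTU_Z vs OTU_P: 5
  OTU_K vs OTU_T: 6
  OTU_K vs OTU_P: 3
  OTU_T vs OTU_P: 7
The smallest is 1 mismatch, between OTU_Y and OTU_K; p = 1/12 = 0.083.

0.083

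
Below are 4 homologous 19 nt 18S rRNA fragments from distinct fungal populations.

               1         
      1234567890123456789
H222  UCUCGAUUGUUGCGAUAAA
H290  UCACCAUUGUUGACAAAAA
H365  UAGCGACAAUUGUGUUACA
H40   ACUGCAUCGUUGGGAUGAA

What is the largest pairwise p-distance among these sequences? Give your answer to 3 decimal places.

0.632

Pairwise Hamming distances:
  H222 vs H290: 5
  H222 vs H365: 8
  H222 vs H40: 6
  H290 vs H365: 11
  H290 vs H40: 8
  H365 vs H40: 12
The largest is 12 mismatches, between H365 and H40; p = 12/19 = 0.632.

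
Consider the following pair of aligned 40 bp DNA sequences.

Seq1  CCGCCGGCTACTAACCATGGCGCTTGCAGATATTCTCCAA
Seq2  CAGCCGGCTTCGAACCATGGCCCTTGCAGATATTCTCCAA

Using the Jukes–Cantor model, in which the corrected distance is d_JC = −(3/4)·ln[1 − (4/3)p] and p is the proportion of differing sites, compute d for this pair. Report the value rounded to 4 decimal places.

0.1073

The sequences differ at positions 2 (C/A), 10 (A/T), 12 (T/G), 22 (G/C).
p = 4/40 = 0.100000.
d = −0.75 · ln(1 − (4/3)·0.100000) = −0.75 · ln(0.866667) = −0.75 · (-0.143100) = 0.1073.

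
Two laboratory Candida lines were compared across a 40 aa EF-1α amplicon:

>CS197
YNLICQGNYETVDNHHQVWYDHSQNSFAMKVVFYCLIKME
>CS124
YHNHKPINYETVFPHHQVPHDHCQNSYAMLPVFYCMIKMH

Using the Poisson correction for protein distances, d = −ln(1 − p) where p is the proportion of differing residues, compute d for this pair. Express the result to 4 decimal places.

Differing sites — 2:N/H; 3:L/N; 4:I/H; 5:C/K; 6:Q/P; 7:G/I; 13:D/F; 14:N/P; 19:W/P; 20:Y/H; 23:S/C; 27:F/Y; 30:K/L; 31:V/P; 36:L/M; 40:E/H.
p = 16/40 = 0.400000.
d = −ln(1 − 0.400000) = −ln(0.600000) = 0.5108.

0.5108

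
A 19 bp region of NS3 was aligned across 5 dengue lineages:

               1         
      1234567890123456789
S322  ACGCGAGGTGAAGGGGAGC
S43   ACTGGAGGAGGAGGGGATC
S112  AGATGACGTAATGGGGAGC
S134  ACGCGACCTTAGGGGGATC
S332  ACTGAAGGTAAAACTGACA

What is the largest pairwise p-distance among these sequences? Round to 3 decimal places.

0.632

Pairwise Hamming distances:
  S322 vs S43: 5
  S322 vs S112: 6
  S322 vs S134: 5
  S322 vs S332: 9
  S43 vs S112: 9
  S43 vs S134: 8
  S43 vs S332: 9
  S112 vs S134: 7
  S112 vs S332: 11
  S134 vs S332: 12
The largest is 12 mismatches, between S134 and S332; p = 12/19 = 0.632.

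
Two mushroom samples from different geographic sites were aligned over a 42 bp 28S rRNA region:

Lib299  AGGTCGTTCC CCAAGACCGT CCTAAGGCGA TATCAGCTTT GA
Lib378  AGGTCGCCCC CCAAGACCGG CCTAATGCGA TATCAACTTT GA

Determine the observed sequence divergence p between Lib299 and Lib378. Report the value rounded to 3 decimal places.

0.119

Differing sites — 7:T/C; 8:T/C; 20:T/G; 26:G/T; 36:G/A.
There are 5 differences over 42 sites, so p = 5/42 = 0.119.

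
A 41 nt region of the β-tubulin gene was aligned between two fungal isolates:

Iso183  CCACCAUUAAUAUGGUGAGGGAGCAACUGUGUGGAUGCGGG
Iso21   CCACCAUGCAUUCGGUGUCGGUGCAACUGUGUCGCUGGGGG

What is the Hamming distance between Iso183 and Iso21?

Differing sites — 8:U/G; 9:A/C; 12:A/U; 13:U/C; 18:A/U; 19:G/C; 22:A/U; 33:G/C; 35:A/C; 38:C/G.
That gives 10 mismatches out of 41 aligned sites, so the Hamming distance is 10.

10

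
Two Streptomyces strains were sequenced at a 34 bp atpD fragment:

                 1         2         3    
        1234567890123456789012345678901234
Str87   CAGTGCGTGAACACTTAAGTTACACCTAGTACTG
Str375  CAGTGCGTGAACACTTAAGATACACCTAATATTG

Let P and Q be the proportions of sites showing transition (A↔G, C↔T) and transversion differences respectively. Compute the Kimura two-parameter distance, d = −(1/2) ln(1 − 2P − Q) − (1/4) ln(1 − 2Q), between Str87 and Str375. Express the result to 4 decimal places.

0.0947

Mismatches occur at site 20 (T→A, transversion), site 29 (G→A, transition), site 32 (C→T, transition).
Of the 3 differences, 2 transitions and 1 transversion over 34 sites: P = 2/34 = 0.058824, Q = 1/34 = 0.029412.
d = −0.5·ln(0.852940) − 0.25·ln(0.941176) = −0.5·(-0.159066) − 0.25·(-0.060625) = 0.0947.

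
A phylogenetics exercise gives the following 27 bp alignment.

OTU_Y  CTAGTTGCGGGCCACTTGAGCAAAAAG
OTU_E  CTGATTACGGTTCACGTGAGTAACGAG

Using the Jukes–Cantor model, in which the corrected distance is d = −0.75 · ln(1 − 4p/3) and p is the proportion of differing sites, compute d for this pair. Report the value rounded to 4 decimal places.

0.4408

Differing sites — 3:A/G; 4:G/A; 7:G/A; 11:G/T; 12:C/T; 16:T/G; 21:C/T; 24:A/C; 25:A/G.
p = 9/27 = 0.333333.
d = −0.75 · ln(1 − (4/3)·0.333333) = −0.75 · ln(0.555556) = −0.75 · (-0.587786) = 0.4408.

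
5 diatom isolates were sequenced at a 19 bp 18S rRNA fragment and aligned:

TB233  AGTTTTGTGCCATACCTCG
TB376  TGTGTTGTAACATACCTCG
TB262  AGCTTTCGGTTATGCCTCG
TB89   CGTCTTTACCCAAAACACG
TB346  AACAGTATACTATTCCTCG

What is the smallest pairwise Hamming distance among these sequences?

Pairwise Hamming distances:
  TB233 vs TB376: 4
  TB233 vs TB262: 6
  TB233 vs TB89: 8
  TB233 vs TB346: 8
  TB376 vs TB262: 9
  TB376 vs TB89: 9
  TB376 vs TB346: 9
  TB262 vs TB89: 12
  TB262 vs TB346: 8
  TB89 vs TB346: 13
The smallest is 4, between TB233 and TB376.

4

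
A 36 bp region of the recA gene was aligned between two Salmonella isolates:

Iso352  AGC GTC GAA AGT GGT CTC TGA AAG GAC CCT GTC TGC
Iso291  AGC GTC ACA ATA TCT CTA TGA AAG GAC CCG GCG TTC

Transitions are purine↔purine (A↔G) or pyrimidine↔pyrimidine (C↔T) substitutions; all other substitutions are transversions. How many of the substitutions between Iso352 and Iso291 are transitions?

The sequences differ at positions 7 (G/A, transition), 8 (A/C, transversion), 11 (G/T, transversion), 12 (T/A, transversion), 13 (G/T, transversion), 14 (G/C, transversion), 18 (C/A, transversion), 30 (T/G, transversion), 32 (T/C, transition), 33 (C/G, transversion), 35 (G/T, transversion).
Of the 11 differences, 2 transitions and 9 transversions, so the answer is 2.

2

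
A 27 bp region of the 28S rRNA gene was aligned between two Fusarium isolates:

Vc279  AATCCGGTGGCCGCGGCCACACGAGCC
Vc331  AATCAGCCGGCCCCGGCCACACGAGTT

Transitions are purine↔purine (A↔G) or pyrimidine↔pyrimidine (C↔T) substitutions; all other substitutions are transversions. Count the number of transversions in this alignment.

Differing sites — 5:C/A (Tv); 7:G/C (Tv); 8:T/C (Ti); 13:G/C (Tv); 26:C/T (Ti); 27:C/T (Ti).
Of the 6 differences, 3 transitions and 3 transversions, so the answer is 3.

3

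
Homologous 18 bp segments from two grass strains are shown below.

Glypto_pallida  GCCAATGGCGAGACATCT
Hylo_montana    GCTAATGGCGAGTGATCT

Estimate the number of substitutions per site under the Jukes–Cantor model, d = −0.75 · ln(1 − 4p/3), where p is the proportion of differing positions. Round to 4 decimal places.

0.1885

The sequences differ at positions 3 (C/T), 13 (A/T), 14 (C/G).
p = 3/18 = 0.166667.
d = −0.75 · ln(1 − (4/3)·0.166667) = −0.75 · ln(0.777777) = −0.75 · (-0.251315) = 0.1885.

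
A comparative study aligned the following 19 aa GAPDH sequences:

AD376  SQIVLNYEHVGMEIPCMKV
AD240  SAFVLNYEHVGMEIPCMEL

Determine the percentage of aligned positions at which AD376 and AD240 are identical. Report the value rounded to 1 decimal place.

The sequences differ at positions 2 (Q/A), 3 (I/F), 18 (K/E), 19 (V/L).
15 of the 19 sites match, so the percent identity is 15/19 × 100 = 78.9%.

78.9%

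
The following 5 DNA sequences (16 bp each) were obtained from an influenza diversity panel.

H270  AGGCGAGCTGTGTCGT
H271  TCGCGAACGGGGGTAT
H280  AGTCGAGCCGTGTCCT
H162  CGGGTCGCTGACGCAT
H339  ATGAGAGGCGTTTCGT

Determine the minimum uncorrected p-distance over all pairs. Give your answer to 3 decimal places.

Pairwise Hamming distances:
  H270 vs H271: 8
  H270 vs H280: 3
  H270 vs H162: 8
  H270 vs H339: 5
  H271 vs H280: 9
  H271 vs H162: 10
  H271 vs H339: 11
  H280 vs H162: 10
  H280 vs H339: 6
  H162 vs H339: 11
The smallest is 3 mismatches, between H270 and H280; p = 3/16 = 0.188.

0.188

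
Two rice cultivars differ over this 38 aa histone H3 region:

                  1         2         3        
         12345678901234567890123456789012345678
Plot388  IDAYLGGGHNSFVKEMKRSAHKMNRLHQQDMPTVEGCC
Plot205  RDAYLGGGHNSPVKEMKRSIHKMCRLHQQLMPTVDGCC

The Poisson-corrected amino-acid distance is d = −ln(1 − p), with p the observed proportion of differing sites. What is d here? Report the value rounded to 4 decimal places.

Mismatches occur at site 1 (I→R), site 12 (F→P), site 20 (A→I), site 24 (N→C), site 30 (D→L), site 35 (E→D).
p = 6/38 = 0.157895.
d = −ln(1 − 0.157895) = −ln(0.842105) = 0.1719.

0.1719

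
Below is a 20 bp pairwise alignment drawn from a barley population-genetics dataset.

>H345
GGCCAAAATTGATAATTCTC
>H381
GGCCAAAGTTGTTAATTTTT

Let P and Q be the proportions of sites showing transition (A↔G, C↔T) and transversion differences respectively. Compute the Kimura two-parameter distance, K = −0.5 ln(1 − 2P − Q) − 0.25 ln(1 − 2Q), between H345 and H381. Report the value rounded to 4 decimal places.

0.2417

Mismatches occur at site 8 (A→G, transition), site 12 (A→T, transversion), site 18 (C→T, transition), site 20 (C→T, transition).
Of the 4 differences, 3 transitions and 1 transversion over 20 sites: P = 3/20 = 0.150000, Q = 1/20 = 0.050000.
d = −0.5·ln(0.650000) − 0.25·ln(0.900000) = −0.5·(-0.430783) − 0.25·(-0.105361) = 0.2417.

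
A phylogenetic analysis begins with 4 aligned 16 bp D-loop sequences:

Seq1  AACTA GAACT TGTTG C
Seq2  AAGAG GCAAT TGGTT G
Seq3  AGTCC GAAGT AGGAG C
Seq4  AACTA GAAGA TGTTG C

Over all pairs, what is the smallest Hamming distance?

2

Pairwise Hamming distances:
  Seq1 vs Seq2: 8
  Seq1 vs Seq3: 8
  Seq1 vs Seq4: 2
  Seq2 vs Seq3: 10
  Seq2 vs Seq4: 9
  Seq3 vs Seq4: 8
The smallest is 2, between Seq1 and Seq4.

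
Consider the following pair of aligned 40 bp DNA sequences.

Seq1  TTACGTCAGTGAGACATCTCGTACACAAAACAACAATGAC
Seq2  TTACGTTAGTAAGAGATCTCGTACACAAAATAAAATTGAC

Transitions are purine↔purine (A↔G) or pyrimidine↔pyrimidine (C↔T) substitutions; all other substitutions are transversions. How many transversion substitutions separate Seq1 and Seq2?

3

The sequences differ at positions 7 (C/T, transition), 11 (G/A, transition), 15 (C/G, transversion), 31 (C/T, transition), 34 (C/A, transversion), 36 (A/T, transversion).
Of the 6 differences, 3 transitions and 3 transversions, so the answer is 3.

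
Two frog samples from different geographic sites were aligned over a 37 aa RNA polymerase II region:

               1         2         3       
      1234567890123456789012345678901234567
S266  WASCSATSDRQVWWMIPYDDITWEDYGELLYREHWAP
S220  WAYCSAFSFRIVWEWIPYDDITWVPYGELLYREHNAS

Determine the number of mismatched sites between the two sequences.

10

The sequences differ at positions 3 (S/Y), 7 (T/F), 9 (D/F), 11 (Q/I), 14 (W/E), 15 (M/W), 24 (E/V), 25 (D/P), 35 (W/N), 37 (P/S).
That gives 10 mismatches out of 37 aligned sites, so the Hamming distance is 10.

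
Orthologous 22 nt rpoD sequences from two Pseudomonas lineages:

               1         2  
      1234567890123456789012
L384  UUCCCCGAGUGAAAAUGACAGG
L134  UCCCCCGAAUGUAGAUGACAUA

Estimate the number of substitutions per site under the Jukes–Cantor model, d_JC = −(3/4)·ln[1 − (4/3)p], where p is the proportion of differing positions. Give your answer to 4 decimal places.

0.3390

The sequences differ at positions 2 (U/C), 9 (G/A), 12 (A/U), 14 (A/G), 21 (G/U), 22 (G/A).
p = 6/22 = 0.272727.
d = −0.75 · ln(1 − (4/3)·0.272727) = −0.75 · ln(0.636364) = −0.75 · (-0.451985) = 0.3390.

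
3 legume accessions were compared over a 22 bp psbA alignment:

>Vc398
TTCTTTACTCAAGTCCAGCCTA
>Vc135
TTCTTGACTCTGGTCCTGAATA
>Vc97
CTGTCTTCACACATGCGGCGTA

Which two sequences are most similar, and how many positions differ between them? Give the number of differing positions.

6

Pairwise Hamming distances:
  Vc398 vs Vc135: 6
  Vc398 vs Vc97: 10
  Vc135 vs Vc97: 13
The smallest is 6, between Vc398 and Vc135.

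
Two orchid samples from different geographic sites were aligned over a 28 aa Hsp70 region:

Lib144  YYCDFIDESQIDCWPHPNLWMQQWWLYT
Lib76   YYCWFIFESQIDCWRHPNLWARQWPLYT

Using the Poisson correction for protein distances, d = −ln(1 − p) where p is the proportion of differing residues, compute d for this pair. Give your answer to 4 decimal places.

Differing sites — 4:D/W; 7:D/F; 15:P/R; 21:M/A; 22:Q/R; 25:W/P.
p = 6/28 = 0.214286.
d = −ln(1 − 0.214286) = −ln(0.785714) = 0.2412.

0.2412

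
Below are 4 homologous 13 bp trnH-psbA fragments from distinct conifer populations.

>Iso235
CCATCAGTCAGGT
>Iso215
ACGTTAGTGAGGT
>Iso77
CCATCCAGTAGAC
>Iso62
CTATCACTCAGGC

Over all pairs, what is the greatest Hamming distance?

Pairwise Hamming distances:
  Iso235 vs Iso215: 4
  Iso235 vs Iso77: 6
  Iso235 vs Iso62: 3
  Iso215 vs Iso77: 9
  Iso215 vs Iso62: 7
  Iso77 vs Iso62: 6
The largest is 9, between Iso215 and Iso77.

9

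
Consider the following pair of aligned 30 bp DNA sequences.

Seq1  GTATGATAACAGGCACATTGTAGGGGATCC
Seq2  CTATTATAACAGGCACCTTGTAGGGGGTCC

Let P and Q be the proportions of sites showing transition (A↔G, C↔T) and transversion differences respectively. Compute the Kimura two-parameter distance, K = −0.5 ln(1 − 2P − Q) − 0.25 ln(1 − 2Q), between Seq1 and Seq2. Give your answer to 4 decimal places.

The sequences differ at positions 1 (G/C, transversion), 5 (G/T, transversion), 17 (A/C, transversion), 27 (A/G, transition).
Of the 4 differences, 1 transition and 3 transversions over 30 sites: P = 1/30 = 0.033333, Q = 3/30 = 0.100000.
d = −0.5·ln(0.833334) − 0.25·ln(0.800000) = −0.5·(-0.182321) − 0.25·(-0.223144) = 0.1469.

0.1469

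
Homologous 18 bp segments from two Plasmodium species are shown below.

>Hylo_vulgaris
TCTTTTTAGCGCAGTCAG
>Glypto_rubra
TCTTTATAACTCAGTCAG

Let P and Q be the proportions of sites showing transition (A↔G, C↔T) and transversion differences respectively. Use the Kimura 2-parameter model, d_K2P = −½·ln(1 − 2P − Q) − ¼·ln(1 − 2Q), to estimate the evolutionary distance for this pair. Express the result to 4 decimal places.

Mismatches occur at site 6 (T/A, transversion), site 9 (G/A, transition), site 11 (G/T, transversion).
Of the 3 differences, 1 transition and 2 transversions over 18 sites: P = 1/18 = 0.055556, Q = 2/18 = 0.111111.
d = −0.5·ln(0.777777) − 0.25·ln(0.777778) = −0.5·(-0.251315) − 0.25·(-0.251314) = 0.1885.

0.1885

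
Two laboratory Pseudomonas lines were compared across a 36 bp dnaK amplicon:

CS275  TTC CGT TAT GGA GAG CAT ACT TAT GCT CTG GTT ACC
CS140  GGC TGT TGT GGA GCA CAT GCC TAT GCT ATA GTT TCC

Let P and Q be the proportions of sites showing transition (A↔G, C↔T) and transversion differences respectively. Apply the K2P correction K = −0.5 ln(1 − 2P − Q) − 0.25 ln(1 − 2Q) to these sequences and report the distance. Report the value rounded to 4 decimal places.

Differing sites — 1:T/G (Tv); 2:T/G (Tv); 4:C/T (Ti); 8:A/G (Ti); 14:A/C (Tv); 15:G/A (Ti); 19:A/G (Ti); 21:T/C (Ti); 28:C/A (Tv); 30:G/A (Ti); 34:A/T (Tv).
Of the 11 differences, 6 transitions and 5 transversions over 36 sites: P = 6/36 = 0.166667, Q = 5/36 = 0.138889.
d = −0.5·ln(0.527777) − 0.25·ln(0.722222) = −0.5·(-0.639081) − 0.25·(-0.325423) = 0.4009.

0.4009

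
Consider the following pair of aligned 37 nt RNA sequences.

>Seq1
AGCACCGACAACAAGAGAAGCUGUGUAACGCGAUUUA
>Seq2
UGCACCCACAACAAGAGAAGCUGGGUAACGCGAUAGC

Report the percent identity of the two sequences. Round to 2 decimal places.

83.78%

The sequences differ at positions 1 (A/U), 7 (G/C), 24 (U/G), 35 (U/A), 36 (U/G), 37 (A/C).
31 of the 37 sites match, so the percent identity is 31/37 × 100 = 83.78%.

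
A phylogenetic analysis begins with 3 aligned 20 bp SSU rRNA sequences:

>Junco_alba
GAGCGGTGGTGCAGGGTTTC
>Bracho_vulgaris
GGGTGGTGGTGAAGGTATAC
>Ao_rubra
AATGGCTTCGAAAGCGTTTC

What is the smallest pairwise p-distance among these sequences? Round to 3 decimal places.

Pairwise Hamming distances:
  Junco_alba vs Bracho_vulgaris: 6
  Junco_alba vs Ao_rubra: 10
  Bracho_vulgaris vs Ao_rubra: 13
The smallest is 6 mismatches, between Junco_alba and Bracho_vulgaris; p = 6/20 = 0.300.

0.300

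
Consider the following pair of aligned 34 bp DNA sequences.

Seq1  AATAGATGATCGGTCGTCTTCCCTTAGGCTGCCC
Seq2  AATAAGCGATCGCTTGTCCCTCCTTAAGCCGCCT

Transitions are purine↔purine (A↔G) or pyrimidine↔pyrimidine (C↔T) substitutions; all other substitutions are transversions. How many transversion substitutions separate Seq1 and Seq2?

Differing sites — 5:G/A (Ti); 6:A/G (Ti); 7:T/C (Ti); 13:G/C (Tv); 15:C/T (Ti); 19:T/C (Ti); 20:T/C (Ti); 21:C/T (Ti); 27:G/A (Ti); 30:T/C (Ti); 34:C/T (Ti).
Of the 11 differences, 10 transitions and 1 transversion, so the answer is 1.

1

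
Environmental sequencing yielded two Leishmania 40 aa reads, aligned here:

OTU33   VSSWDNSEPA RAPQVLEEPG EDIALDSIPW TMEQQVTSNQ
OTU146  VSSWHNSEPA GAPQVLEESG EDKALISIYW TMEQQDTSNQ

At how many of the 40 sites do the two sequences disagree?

7

Differing sites — 5:D/H; 11:R/G; 19:P/S; 23:I/K; 26:D/I; 29:P/Y; 36:V/D.
That gives 7 mismatches out of 40 aligned sites, so the Hamming distance is 7.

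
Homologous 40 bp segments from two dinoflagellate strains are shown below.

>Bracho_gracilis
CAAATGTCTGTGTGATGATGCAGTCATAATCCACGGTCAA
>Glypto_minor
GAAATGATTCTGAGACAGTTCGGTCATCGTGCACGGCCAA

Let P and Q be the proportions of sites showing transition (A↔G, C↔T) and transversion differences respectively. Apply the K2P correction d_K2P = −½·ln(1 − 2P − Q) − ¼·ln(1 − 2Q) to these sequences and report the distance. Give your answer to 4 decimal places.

0.4799

Mismatches occur at site 1 (C↔G, transversion), site 7 (T↔A, transversion), site 8 (C↔T, transition), site 10 (G↔C, transversion), site 13 (T↔A, transversion), site 16 (T↔C, transition), site 17 (G↔A, transition), site 18 (A↔G, transition), site 20 (G↔T, transversion), site 22 (A↔G, transition), site 28 (A↔C, transversion), site 29 (A↔G, transition), site 31 (C↔G, transversion), site 37 (T↔C, transition).
Of the 14 differences, 7 transitions and 7 transversions over 40 sites: P = 7/40 = 0.175000, Q = 7/40 = 0.175000.
d = −0.5·ln(0.475000) − 0.25·ln(0.650000) = −0.5·(-0.744440) − 0.25·(-0.430783) = 0.4799.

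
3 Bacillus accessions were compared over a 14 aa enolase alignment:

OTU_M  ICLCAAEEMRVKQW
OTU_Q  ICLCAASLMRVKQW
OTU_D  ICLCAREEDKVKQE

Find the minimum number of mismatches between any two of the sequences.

2

Pairwise Hamming distances:
  OTU_M vs OTU_Q: 2
  OTU_M vs OTU_D: 4
  OTU_Q vs OTU_D: 6
The smallest is 2, between OTU_M and OTU_Q.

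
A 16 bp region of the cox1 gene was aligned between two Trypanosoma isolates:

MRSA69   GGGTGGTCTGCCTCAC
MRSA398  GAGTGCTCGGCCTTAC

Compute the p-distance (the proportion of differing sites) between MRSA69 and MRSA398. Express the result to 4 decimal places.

Mismatches occur at site 2 (G→A), site 6 (G→C), site 9 (T→G), site 14 (C→T).
There are 4 differences over 16 sites, so p = 4/16 = 0.2500.

0.2500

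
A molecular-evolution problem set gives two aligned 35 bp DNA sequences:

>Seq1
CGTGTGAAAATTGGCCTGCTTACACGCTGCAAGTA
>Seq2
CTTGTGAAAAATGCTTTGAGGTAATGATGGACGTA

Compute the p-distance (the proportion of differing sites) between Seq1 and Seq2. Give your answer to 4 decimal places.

The sequences differ at positions 2 (G/T), 11 (T/A), 14 (G/C), 15 (C/T), 16 (C/T), 19 (C/A), 20 (T/G), 21 (T/G), 22 (A/T), 23 (C/A), 25 (C/T), 27 (C/A), 30 (C/G), 32 (A/C).
There are 14 differences over 35 sites, so p = 14/35 = 0.4000.

0.4000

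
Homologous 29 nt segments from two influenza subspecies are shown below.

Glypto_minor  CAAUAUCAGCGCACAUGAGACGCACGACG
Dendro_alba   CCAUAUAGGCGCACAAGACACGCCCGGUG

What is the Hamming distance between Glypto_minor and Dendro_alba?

Mismatches occur at site 2 (A/C), site 7 (C/A), site 8 (A/G), site 16 (U/A), site 19 (G/C), site 24 (A/C), site 27 (A/G), site 28 (C/U).
That gives 8 mismatches out of 29 aligned sites, so the Hamming distance is 8.

8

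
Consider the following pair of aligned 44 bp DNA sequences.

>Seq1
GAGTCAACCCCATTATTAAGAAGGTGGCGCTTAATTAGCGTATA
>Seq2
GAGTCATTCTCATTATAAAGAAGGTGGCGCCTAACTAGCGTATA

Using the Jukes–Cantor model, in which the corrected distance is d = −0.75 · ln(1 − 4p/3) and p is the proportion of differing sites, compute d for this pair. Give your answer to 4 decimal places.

0.1505

Differing sites — 7:A/T; 8:C/T; 10:C/T; 17:T/A; 31:T/C; 35:T/C.
p = 6/44 = 0.136364.
d = −0.75 · ln(1 − (4/3)·0.136364) = −0.75 · ln(0.818181) = −0.75 · (-0.200672) = 0.1505.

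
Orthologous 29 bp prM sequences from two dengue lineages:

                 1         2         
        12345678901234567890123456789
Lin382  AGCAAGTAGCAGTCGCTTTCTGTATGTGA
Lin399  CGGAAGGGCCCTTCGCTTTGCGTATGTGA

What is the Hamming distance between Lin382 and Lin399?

Mismatches occur at site 1 (A/C), site 3 (C/G), site 7 (T/G), site 8 (A/G), site 9 (G/C), site 11 (A/C), site 12 (G/T), site 20 (C/G), site 21 (T/C).
That gives 9 mismatches out of 29 aligned sites, so the Hamming distance is 9.

9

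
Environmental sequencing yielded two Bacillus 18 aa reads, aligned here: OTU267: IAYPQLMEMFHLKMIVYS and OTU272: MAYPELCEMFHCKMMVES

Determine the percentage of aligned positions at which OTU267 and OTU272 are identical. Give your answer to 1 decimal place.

66.7%

Mismatches occur at site 1 (I→M), site 5 (Q→E), site 7 (M→C), site 12 (L→C), site 15 (I→M), site 17 (Y→E).
12 of the 18 sites match, so the percent identity is 12/18 × 100 = 66.7%.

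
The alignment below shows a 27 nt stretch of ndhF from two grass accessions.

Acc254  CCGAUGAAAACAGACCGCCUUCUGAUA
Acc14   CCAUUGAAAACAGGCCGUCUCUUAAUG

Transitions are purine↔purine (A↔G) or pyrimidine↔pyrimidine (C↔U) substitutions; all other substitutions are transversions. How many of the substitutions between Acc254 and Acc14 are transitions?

7

Differing sites — 3:G/A (Ti); 4:A/U (Tv); 14:A/G (Ti); 18:C/U (Ti); 21:U/C (Ti); 22:C/U (Ti); 24:G/A (Ti); 27:A/G (Ti).
Of the 8 differences, 7 transitions and 1 transversion, so the answer is 7.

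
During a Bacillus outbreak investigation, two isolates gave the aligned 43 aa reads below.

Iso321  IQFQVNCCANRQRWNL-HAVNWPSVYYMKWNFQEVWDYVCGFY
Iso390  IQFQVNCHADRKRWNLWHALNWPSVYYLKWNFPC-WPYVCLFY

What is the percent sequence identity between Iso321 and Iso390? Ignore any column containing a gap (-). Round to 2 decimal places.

Excluding the 2 gap columns leaves 41 comparable sites.
The sequences differ at positions 8 (C/H), 10 (N/D), 12 (Q/K), 20 (V/L), 28 (M/L), 33 (Q/P), 34 (E/C), 37 (D/P), 41 (G/L).
32 of the 41 comparable sites match, so the percent identity is 32/41 × 100 = 78.05%.

78.05%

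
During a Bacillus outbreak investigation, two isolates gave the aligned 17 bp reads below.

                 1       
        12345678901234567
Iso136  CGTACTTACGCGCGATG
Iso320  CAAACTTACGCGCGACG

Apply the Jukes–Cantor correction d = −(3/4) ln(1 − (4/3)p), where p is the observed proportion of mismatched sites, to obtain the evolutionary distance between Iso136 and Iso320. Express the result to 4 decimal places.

0.2012

Differing sites — 2:G/A; 3:T/A; 16:T/C.
p = 3/17 = 0.176471.
d = −0.75 · ln(1 − (4/3)·0.176471) = −0.75 · ln(0.764705) = −0.75 · (-0.268265) = 0.2012.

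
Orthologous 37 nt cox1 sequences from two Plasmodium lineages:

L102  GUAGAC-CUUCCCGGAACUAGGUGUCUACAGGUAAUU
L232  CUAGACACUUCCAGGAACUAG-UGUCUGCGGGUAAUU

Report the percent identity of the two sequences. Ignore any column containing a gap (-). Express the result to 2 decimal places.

88.57%

Excluding the 2 gap columns leaves 35 comparable sites.
Mismatches occur at site 1 (G/C), site 13 (C/A), site 28 (A/G), site 30 (A/G).
31 of the 35 comparable sites match, so the percent identity is 31/35 × 100 = 88.57%.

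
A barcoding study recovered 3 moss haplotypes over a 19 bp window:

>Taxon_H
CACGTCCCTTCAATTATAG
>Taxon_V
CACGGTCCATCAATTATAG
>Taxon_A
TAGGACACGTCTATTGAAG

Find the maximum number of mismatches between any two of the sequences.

9

Pairwise Hamming distances:
  Taxon_H vs Taxon_V: 3
  Taxon_H vs Taxon_A: 8
  Taxon_V vs Taxon_A: 9
The largest is 9, between Taxon_V and Taxon_A.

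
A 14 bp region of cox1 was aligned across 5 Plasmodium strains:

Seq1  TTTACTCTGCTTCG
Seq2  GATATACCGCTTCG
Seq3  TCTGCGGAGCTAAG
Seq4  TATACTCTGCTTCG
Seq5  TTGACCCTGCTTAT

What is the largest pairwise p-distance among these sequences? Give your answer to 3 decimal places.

Pairwise Hamming distances:
  Seq1 vs Seq2: 5
  Seq1 vs Seq3: 7
  Seq1 vs Seq4: 1
  Seq1 vs Seq5: 4
  Seq2 vs Seq3: 9
  Seq2 vs Seq4: 4
  Seq2 vs Seq5: 8
  Seq3 vs Seq4: 7
  Seq3 vs Seq5: 8
  Seq4 vs Seq5: 5
The largest is 9 mismatches, between Seq2 and Seq3; p = 9/14 = 0.643.

0.643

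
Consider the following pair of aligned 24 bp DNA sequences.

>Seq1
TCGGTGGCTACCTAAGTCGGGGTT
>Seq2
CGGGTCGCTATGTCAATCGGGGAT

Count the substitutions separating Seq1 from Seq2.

8

Mismatches occur at site 1 (T/C), site 2 (C/G), site 6 (G/C), site 11 (C/T), site 12 (C/G), site 14 (A/C), site 16 (G/A), site 23 (T/A).
That gives 8 mismatches out of 24 aligned sites, so the Hamming distance is 8.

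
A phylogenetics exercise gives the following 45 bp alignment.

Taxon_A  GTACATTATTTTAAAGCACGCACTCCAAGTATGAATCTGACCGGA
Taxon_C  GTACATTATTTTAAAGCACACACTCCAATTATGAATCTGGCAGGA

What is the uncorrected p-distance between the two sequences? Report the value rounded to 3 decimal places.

0.089

Differing sites — 20:G/A; 29:G/T; 40:A/G; 42:C/A.
There are 4 differences over 45 sites, so p = 4/45 = 0.089.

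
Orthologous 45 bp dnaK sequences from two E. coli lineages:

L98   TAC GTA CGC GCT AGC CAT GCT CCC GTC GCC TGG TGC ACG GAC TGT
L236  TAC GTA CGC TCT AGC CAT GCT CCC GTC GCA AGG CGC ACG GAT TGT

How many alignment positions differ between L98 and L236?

5

The sequences differ at positions 10 (G/T), 30 (C/A), 31 (T/A), 34 (T/C), 42 (C/T).
That gives 5 mismatches out of 45 aligned sites, so the Hamming distance is 5.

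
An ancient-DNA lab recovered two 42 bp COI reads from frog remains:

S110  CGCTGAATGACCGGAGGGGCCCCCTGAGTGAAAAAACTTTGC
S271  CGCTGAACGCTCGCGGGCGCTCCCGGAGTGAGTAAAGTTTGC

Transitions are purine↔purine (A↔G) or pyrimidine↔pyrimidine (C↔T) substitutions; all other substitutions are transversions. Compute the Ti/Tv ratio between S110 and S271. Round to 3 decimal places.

0.833

Mismatches occur at site 8 (T↔C, transition), site 10 (A↔C, transversion), site 11 (C↔T, transition), site 14 (G↔C, transversion), site 15 (A↔G, transition), site 18 (G↔C, transversion), site 21 (C↔T, transition), site 25 (T↔G, transversion), site 32 (A↔G, transition), site 33 (A↔T, transversion), site 37 (C↔G, transversion).
Of the 11 differences, 5 transitions and 6 transversions, so Ti/Tv = 5/6 = 0.833.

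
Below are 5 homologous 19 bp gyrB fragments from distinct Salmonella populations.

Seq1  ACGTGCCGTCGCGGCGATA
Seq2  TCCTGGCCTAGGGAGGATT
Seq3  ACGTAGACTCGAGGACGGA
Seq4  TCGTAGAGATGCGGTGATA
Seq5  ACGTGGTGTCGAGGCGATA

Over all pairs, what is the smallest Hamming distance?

Pairwise Hamming distances:
  Seq1 vs Seq2: 9
  Seq1 vs Seq3: 9
  Seq1 vs Seq4: 7
  Seq1 vs Seq5: 3
  Seq2 vs Seq3: 12
  Seq2 vs Seq4: 10
  Seq2 vs Seq5: 9
  Seq3 vs Seq4: 9
  Seq3 vs Seq5: 7
  Seq4 vs Seq5: 7
The smallest is 3, between Seq1 and Seq5.

3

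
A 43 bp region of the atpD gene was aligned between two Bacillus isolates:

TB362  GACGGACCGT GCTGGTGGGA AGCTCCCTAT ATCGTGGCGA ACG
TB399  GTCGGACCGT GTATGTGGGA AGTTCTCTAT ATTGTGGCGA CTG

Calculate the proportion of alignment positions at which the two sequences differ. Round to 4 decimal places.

0.2093

Differing sites — 2:A/T; 12:C/T; 13:T/A; 14:G/T; 23:C/T; 26:C/T; 33:C/T; 41:A/C; 42:C/T.
There are 9 differences over 43 sites, so p = 9/43 = 0.2093.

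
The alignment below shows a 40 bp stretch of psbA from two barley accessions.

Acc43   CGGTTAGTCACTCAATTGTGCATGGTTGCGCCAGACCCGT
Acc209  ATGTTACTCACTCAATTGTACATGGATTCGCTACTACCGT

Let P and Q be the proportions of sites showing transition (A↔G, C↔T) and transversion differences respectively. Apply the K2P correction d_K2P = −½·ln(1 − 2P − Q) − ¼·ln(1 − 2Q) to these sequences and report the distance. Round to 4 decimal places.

Mismatches occur at site 1 (C/A, transversion), site 2 (G/T, transversion), site 7 (G/C, transversion), site 20 (G/A, transition), site 26 (T/A, transversion), site 28 (G/T, transversion), site 32 (C/T, transition), site 34 (G/C, transversion), site 35 (A/T, transversion), site 36 (C/A, transversion).
Of the 10 differences, 2 transitions and 8 transversions over 40 sites: P = 2/40 = 0.050000, Q = 8/40 = 0.200000.
d = −0.5·ln(0.700000) − 0.25·ln(0.600000) = −0.5·(-0.356675) − 0.25·(-0.510826) = 0.3060.

0.3060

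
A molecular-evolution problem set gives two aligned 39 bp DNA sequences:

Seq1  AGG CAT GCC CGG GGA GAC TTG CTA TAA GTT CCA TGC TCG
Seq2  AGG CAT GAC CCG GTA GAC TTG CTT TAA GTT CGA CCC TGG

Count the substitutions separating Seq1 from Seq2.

8

Mismatches occur at site 8 (C↔A), site 11 (G↔C), site 14 (G↔T), site 24 (A↔T), site 32 (C↔G), site 34 (T↔C), site 35 (G↔C), site 38 (C↔G).
That gives 8 mismatches out of 39 aligned sites, so the Hamming distance is 8.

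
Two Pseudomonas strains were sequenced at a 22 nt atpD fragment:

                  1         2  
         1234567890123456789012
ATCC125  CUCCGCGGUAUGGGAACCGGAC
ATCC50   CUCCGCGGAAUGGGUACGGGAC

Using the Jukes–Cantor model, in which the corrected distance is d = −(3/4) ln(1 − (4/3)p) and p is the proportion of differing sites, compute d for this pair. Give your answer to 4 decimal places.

The sequences differ at positions 9 (U/A), 15 (A/U), 18 (C/G).
p = 3/22 = 0.136364.
d = −0.75 · ln(1 − (4/3)·0.136364) = −0.75 · ln(0.818181) = −0.75 · (-0.200672) = 0.1505.

0.1505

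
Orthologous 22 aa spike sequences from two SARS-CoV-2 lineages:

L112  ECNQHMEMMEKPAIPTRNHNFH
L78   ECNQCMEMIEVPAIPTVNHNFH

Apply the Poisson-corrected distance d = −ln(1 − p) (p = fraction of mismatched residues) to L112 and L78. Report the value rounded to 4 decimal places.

0.2007

Differing sites — 5:H/C; 9:M/I; 11:K/V; 17:R/V.
p = 4/22 = 0.181818.
d = −ln(1 − 0.181818) = −ln(0.818182) = 0.2007.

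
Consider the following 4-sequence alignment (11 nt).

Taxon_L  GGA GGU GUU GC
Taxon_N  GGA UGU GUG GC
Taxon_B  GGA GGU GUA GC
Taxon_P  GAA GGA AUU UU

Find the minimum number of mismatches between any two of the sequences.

Pairwise Hamming distances:
  Taxon_L vs Taxon_N: 2
  Taxon_L vs Taxon_B: 1
  Taxon_L vs Taxon_P: 5
  Taxon_N vs Taxon_B: 2
  Taxon_N vs Taxon_P: 7
  Taxon_B vs Taxon_P: 6
The smallest is 1, between Taxon_L and Taxon_B.

1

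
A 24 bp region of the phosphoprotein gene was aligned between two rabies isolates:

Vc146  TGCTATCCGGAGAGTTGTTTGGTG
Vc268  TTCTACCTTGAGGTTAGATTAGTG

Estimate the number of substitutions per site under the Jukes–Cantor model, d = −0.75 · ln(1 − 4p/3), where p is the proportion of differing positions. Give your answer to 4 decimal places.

Mismatches occur at site 2 (G/T), site 6 (T/C), site 8 (C/T), site 9 (G/T), site 13 (A/G), site 14 (G/T), site 16 (T/A), site 18 (T/A), site 21 (G/A).
p = 9/24 = 0.375000.
d = −0.75 · ln(1 − (4/3)·0.375000) = −0.75 · ln(0.500000) = −0.75 · (-0.693147) = 0.5199.

0.5199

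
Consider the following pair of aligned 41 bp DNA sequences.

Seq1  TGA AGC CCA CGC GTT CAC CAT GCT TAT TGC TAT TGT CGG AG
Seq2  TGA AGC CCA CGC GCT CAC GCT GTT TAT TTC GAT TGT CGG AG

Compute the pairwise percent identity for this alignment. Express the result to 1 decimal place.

85.4%

The sequences differ at positions 14 (T/C), 19 (C/G), 20 (A/C), 23 (C/T), 29 (G/T), 31 (T/G).
35 of the 41 sites match, so the percent identity is 35/41 × 100 = 85.4%.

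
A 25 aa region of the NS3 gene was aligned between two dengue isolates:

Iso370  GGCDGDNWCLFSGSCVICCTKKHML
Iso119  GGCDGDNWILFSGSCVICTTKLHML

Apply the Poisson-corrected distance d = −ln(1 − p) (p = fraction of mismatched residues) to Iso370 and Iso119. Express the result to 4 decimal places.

Mismatches occur at site 9 (C→I), site 19 (C→T), site 22 (K→L).
p = 3/25 = 0.120000.
d = −ln(1 − 0.120000) = −ln(0.880000) = 0.1278.

0.1278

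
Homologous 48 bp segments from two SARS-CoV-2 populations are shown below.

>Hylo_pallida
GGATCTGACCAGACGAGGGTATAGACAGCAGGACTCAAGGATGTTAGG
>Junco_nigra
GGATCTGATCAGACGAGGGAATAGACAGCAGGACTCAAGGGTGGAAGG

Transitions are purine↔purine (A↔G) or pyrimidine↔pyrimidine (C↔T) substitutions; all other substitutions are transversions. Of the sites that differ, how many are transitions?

Differing sites — 9:C/T (Ti); 20:T/A (Tv); 41:A/G (Ti); 44:T/G (Tv); 45:T/A (Tv).
Of the 5 differences, 2 transitions and 3 transversions, so the answer is 2.

2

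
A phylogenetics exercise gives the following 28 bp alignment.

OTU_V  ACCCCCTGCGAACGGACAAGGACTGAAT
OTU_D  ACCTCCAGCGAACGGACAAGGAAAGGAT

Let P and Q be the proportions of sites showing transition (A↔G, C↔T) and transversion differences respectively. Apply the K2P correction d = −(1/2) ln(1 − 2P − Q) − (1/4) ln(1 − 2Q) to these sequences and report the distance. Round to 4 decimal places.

0.2041

The sequences differ at positions 4 (C/T, transition), 7 (T/A, transversion), 23 (C/A, transversion), 24 (T/A, transversion), 26 (A/G, transition).
Of the 5 differences, 2 transitions and 3 transversions over 28 sites: P = 2/28 = 0.071429, Q = 3/28 = 0.107143.
d = −0.5·ln(0.749999) − 0.25·ln(0.785714) = −0.5·(-0.287683) − 0.25·(-0.241162) = 0.2041.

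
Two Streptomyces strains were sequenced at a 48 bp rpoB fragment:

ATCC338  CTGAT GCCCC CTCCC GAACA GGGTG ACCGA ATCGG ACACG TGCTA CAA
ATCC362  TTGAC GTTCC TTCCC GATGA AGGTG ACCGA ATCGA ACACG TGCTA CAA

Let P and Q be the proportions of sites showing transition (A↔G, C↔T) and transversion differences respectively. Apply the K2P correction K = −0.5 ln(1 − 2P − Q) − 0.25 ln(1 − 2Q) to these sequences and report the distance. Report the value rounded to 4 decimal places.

0.2245

Differing sites — 1:C/T (Ti); 5:T/C (Ti); 7:C/T (Ti); 8:C/T (Ti); 11:C/T (Ti); 18:A/T (Tv); 19:C/G (Tv); 21:G/A (Ti); 35:G/A (Ti).
Of the 9 differences, 7 transitions and 2 transversions over 48 sites: P = 7/48 = 0.145833, Q = 2/48 = 0.041667.
d = −0.5·ln(0.666667) − 0.25·ln(0.916666) = −0.5·(-0.405465) − 0.25·(-0.087012) = 0.2245.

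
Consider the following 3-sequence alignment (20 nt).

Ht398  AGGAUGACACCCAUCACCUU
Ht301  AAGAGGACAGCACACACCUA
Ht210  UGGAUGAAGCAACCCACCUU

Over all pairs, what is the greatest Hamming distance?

Pairwise Hamming distances:
  Ht398 vs Ht301: 7
  Ht398 vs Ht210: 7
  Ht301 vs Ht210: 9
The largest is 9, between Ht301 and Ht210.

9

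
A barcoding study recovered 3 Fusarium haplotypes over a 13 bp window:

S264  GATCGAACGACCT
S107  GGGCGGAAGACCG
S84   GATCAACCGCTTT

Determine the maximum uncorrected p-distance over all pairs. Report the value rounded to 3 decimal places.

Pairwise Hamming distances:
  S264 vs S107: 5
  S264 vs S84: 5
  S107 vs S84: 10
The largest is 10 mismatches, between S107 and S84; p = 10/13 = 0.769.

0.769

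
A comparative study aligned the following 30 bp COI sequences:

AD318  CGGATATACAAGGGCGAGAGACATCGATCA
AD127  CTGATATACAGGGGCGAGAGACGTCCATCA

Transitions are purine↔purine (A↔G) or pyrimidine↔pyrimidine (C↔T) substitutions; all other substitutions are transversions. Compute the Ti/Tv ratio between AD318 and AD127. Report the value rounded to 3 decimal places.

Differing sites — 2:G/T (Tv); 11:A/G (Ti); 23:A/G (Ti); 26:G/C (Tv).
Of the 4 differences, 2 transitions and 2 transversions, so Ti/Tv = 2/2 = 1.000.

1.000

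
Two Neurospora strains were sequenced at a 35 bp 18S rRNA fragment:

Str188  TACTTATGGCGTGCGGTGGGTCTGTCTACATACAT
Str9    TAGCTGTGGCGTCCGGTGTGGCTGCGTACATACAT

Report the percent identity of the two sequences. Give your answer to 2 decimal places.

77.14%

The sequences differ at positions 3 (C/G), 4 (T/C), 6 (A/G), 13 (G/C), 19 (G/T), 21 (T/G), 25 (T/C), 26 (C/G).
27 of the 35 sites match, so the percent identity is 27/35 × 100 = 77.14%.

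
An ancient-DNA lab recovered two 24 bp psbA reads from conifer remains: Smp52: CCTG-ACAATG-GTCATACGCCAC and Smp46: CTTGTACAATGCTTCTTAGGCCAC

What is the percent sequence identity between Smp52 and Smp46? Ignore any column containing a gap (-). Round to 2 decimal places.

Excluding the 2 gap columns leaves 22 comparable sites.
Differing sites — 2:C/T; 13:G/T; 16:A/T; 19:C/G.
18 of the 22 comparable sites match, so the percent identity is 18/22 × 100 = 81.82%.

81.82%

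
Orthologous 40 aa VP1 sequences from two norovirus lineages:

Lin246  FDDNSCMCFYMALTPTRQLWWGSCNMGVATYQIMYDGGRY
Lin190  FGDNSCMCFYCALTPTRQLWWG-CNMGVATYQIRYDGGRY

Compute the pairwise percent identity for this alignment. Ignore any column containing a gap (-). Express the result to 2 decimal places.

Excluding the 1 gap column leaves 39 comparable sites.
Differing sites — 2:D/G; 11:M/C; 34:M/R.
36 of the 39 comparable sites match, so the percent identity is 36/39 × 100 = 92.31%.

92.31%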